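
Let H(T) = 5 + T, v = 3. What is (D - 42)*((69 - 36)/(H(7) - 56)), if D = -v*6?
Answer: 45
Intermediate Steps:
D = -18 (D = -1*3*6 = -3*6 = -18)
(D - 42)*((69 - 36)/(H(7) - 56)) = (-18 - 42)*((69 - 36)/((5 + 7) - 56)) = -1980/(12 - 56) = -1980/(-44) = -1980*(-1)/44 = -60*(-3/4) = 45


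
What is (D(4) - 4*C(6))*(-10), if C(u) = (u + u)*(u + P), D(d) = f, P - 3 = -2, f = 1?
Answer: 3350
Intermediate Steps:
P = 1 (P = 3 - 2 = 1)
D(d) = 1
C(u) = 2*u*(1 + u) (C(u) = (u + u)*(u + 1) = (2*u)*(1 + u) = 2*u*(1 + u))
(D(4) - 4*C(6))*(-10) = (1 - 8*6*(1 + 6))*(-10) = (1 - 8*6*7)*(-10) = (1 - 4*84)*(-10) = (1 - 336)*(-10) = -335*(-10) = 3350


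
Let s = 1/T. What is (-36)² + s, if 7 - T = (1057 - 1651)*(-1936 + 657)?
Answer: 984595823/759719 ≈ 1296.0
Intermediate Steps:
T = -759719 (T = 7 - (1057 - 1651)*(-1936 + 657) = 7 - (-594)*(-1279) = 7 - 1*759726 = 7 - 759726 = -759719)
s = -1/759719 (s = 1/(-759719) = -1/759719 ≈ -1.3163e-6)
(-36)² + s = (-36)² - 1/759719 = 1296 - 1/759719 = 984595823/759719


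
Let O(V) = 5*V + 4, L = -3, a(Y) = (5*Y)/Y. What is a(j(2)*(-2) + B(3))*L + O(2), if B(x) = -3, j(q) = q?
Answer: -1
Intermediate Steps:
a(Y) = 5
O(V) = 4 + 5*V
a(j(2)*(-2) + B(3))*L + O(2) = 5*(-3) + (4 + 5*2) = -15 + (4 + 10) = -15 + 14 = -1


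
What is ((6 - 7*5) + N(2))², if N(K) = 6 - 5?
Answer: 784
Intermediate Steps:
N(K) = 1
((6 - 7*5) + N(2))² = ((6 - 7*5) + 1)² = ((6 - 35) + 1)² = (-29 + 1)² = (-28)² = 784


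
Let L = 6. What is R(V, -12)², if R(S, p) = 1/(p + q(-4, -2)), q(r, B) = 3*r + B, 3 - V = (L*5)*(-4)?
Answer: 1/676 ≈ 0.0014793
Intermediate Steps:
V = 123 (V = 3 - 6*5*(-4) = 3 - 30*(-4) = 3 - 1*(-120) = 3 + 120 = 123)
q(r, B) = B + 3*r
R(S, p) = 1/(-14 + p) (R(S, p) = 1/(p + (-2 + 3*(-4))) = 1/(p + (-2 - 12)) = 1/(p - 14) = 1/(-14 + p))
R(V, -12)² = (1/(-14 - 12))² = (1/(-26))² = (-1/26)² = 1/676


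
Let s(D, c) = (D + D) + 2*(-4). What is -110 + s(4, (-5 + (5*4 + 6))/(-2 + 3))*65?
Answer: -110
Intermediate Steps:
s(D, c) = -8 + 2*D (s(D, c) = 2*D - 8 = -8 + 2*D)
-110 + s(4, (-5 + (5*4 + 6))/(-2 + 3))*65 = -110 + (-8 + 2*4)*65 = -110 + (-8 + 8)*65 = -110 + 0*65 = -110 + 0 = -110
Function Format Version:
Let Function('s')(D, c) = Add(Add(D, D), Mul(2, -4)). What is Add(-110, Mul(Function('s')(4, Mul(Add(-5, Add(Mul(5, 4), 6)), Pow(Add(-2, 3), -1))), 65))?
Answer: -110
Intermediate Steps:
Function('s')(D, c) = Add(-8, Mul(2, D)) (Function('s')(D, c) = Add(Mul(2, D), -8) = Add(-8, Mul(2, D)))
Add(-110, Mul(Function('s')(4, Mul(Add(-5, Add(Mul(5, 4), 6)), Pow(Add(-2, 3), -1))), 65)) = Add(-110, Mul(Add(-8, Mul(2, 4)), 65)) = Add(-110, Mul(Add(-8, 8), 65)) = Add(-110, Mul(0, 65)) = Add(-110, 0) = -110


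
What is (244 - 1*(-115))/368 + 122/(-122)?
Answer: -9/368 ≈ -0.024457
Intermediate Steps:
(244 - 1*(-115))/368 + 122/(-122) = (244 + 115)*(1/368) + 122*(-1/122) = 359*(1/368) - 1 = 359/368 - 1 = -9/368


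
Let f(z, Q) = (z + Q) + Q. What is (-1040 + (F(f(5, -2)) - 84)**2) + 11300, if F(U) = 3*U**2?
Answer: 16821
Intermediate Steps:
f(z, Q) = z + 2*Q (f(z, Q) = (Q + z) + Q = z + 2*Q)
(-1040 + (F(f(5, -2)) - 84)**2) + 11300 = (-1040 + (3*(5 + 2*(-2))**2 - 84)**2) + 11300 = (-1040 + (3*(5 - 4)**2 - 84)**2) + 11300 = (-1040 + (3*1**2 - 84)**2) + 11300 = (-1040 + (3*1 - 84)**2) + 11300 = (-1040 + (3 - 84)**2) + 11300 = (-1040 + (-81)**2) + 11300 = (-1040 + 6561) + 11300 = 5521 + 11300 = 16821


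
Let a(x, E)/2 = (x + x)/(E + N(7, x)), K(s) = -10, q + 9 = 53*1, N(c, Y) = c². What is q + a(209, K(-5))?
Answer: 2552/39 ≈ 65.436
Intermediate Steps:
q = 44 (q = -9 + 53*1 = -9 + 53 = 44)
a(x, E) = 4*x/(49 + E) (a(x, E) = 2*((x + x)/(E + 7²)) = 2*((2*x)/(E + 49)) = 2*((2*x)/(49 + E)) = 2*(2*x/(49 + E)) = 4*x/(49 + E))
q + a(209, K(-5)) = 44 + 4*209/(49 - 10) = 44 + 4*209/39 = 44 + 4*209*(1/39) = 44 + 836/39 = 2552/39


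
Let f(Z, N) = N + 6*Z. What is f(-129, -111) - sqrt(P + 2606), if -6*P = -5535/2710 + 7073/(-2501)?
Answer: -885 - sqrt(43110011228410005)/4066626 ≈ -936.06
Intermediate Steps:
P = 6602173/8133252 (P = -(-5535/2710 + 7073/(-2501))/6 = -(-5535*1/2710 + 7073*(-1/2501))/6 = -(-1107/542 - 7073/2501)/6 = -1/6*(-6602173/1355542) = 6602173/8133252 ≈ 0.81175)
f(-129, -111) - sqrt(P + 2606) = (-111 + 6*(-129)) - sqrt(6602173/8133252 + 2606) = (-111 - 774) - sqrt(21201856885/8133252) = -885 - sqrt(43110011228410005)/4066626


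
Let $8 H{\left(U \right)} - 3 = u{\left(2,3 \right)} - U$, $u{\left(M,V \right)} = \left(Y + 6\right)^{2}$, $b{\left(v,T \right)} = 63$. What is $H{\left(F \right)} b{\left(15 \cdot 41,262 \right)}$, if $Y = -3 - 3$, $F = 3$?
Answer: $0$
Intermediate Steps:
$Y = -6$ ($Y = -3 - 3 = -6$)
$u{\left(M,V \right)} = 0$ ($u{\left(M,V \right)} = \left(-6 + 6\right)^{2} = 0^{2} = 0$)
$H{\left(U \right)} = \frac{3}{8} - \frac{U}{8}$ ($H{\left(U \right)} = \frac{3}{8} + \frac{0 - U}{8} = \frac{3}{8} + \frac{\left(-1\right) U}{8} = \frac{3}{8} - \frac{U}{8}$)
$H{\left(F \right)} b{\left(15 \cdot 41,262 \right)} = \left(\frac{3}{8} - \frac{3}{8}\right) 63 = 0 \cdot 63 = 0$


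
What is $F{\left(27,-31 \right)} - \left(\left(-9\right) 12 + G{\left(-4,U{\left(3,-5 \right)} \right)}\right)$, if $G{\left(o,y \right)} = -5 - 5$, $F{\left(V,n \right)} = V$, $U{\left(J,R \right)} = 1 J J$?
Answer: $145$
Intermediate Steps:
$U{\left(J,R \right)} = J^{2}$ ($U{\left(J,R \right)} = J J = J^{2}$)
$G{\left(o,y \right)} = -10$
$F{\left(27,-31 \right)} - \left(\left(-9\right) 12 + G{\left(-4,U{\left(3,-5 \right)} \right)}\right) = 27 - \left(\left(-9\right) 12 - 10\right) = 27 - \left(-108 - 10\right) = 27 - -118 = 27 + 118 = 145$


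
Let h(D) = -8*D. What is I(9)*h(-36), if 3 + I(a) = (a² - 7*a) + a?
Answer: 6912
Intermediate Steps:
I(a) = -3 + a² - 6*a (I(a) = -3 + ((a² - 7*a) + a) = -3 + (a² - 6*a) = -3 + a² - 6*a)
I(9)*h(-36) = (-3 + 9² - 6*9)*(-8*(-36)) = (-3 + 81 - 54)*288 = 24*288 = 6912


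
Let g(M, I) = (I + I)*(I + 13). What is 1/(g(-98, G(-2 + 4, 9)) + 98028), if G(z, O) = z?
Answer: 1/98088 ≈ 1.0195e-5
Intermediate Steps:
g(M, I) = 2*I*(13 + I) (g(M, I) = (2*I)*(13 + I) = 2*I*(13 + I))
1/(g(-98, G(-2 + 4, 9)) + 98028) = 1/(2*(-2 + 4)*(13 + (-2 + 4)) + 98028) = 1/(2*2*(13 + 2) + 98028) = 1/(2*2*15 + 98028) = 1/(60 + 98028) = 1/98088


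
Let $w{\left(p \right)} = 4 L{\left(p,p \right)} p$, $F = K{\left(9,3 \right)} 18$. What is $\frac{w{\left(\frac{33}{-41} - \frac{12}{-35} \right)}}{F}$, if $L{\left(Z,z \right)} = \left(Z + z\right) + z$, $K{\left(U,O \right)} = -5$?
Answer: $- \frac{293046}{10296125} \approx -0.028462$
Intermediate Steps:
$F = -90$ ($F = \left(-5\right) 18 = -90$)
$L{\left(Z,z \right)} = Z + 2 z$
$w{\left(p \right)} = 12 p^{2}$ ($w{\left(p \right)} = 4 \left(p + 2 p\right) p = 4 \cdot 3 p p = 12 p p = 12 p^{2}$)
$\frac{w{\left(\frac{33}{-41} - \frac{12}{-35} \right)}}{F} = \frac{12 \left(\frac{33}{-41} - \frac{12}{-35}\right)^{2}}{-90} = 12 \left(33 \left(- \frac{1}{41}\right) - - \frac{12}{35}\right)^{2} \left(- \frac{1}{90}\right) = 12 \left(- \frac{33}{41} + \frac{12}{35}\right)^{2} \left(- \frac{1}{90}\right) = 12 \left(- \frac{663}{1435}\right)^{2} \left(- \frac{1}{90}\right) = 12 \cdot \frac{439569}{2059225} \left(- \frac{1}{90}\right) = \frac{5274828}{2059225} \left(- \frac{1}{90}\right) = - \frac{293046}{10296125}$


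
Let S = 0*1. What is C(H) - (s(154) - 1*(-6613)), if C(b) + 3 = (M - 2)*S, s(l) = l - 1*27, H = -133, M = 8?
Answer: -6743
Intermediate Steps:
S = 0
s(l) = -27 + l (s(l) = l - 27 = -27 + l)
C(b) = -3 (C(b) = -3 + (8 - 2)*0 = -3 + 6*0 = -3 + 0 = -3)
C(H) - (s(154) - 1*(-6613)) = -3 - ((-27 + 154) - 1*(-6613)) = -3 - (127 + 6613) = -3 - 1*6740 = -3 - 6740 = -6743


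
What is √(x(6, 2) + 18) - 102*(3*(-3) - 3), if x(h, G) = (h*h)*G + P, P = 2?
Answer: 1224 + 2*√23 ≈ 1233.6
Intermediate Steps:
x(h, G) = 2 + G*h² (x(h, G) = (h*h)*G + 2 = h²*G + 2 = G*h² + 2 = 2 + G*h²)
√(x(6, 2) + 18) - 102*(3*(-3) - 3) = √((2 + 2*6²) + 18) - 102*(3*(-3) - 3) = √((2 + 2*36) + 18) - 102*(-9 - 3) = √((2 + 72) + 18) - 102*(-12) = √(74 + 18) + 1224 = √92 + 1224 = 2*√23 + 1224 = 1224 + 2*√23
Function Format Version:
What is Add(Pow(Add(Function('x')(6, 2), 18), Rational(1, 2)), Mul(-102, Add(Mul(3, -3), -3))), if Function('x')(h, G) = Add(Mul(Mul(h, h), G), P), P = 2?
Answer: Add(1224, Mul(2, Pow(23, Rational(1, 2)))) ≈ 1233.6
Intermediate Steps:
Function('x')(h, G) = Add(2, Mul(G, Pow(h, 2))) (Function('x')(h, G) = Add(Mul(Mul(h, h), G), 2) = Add(Mul(Pow(h, 2), G), 2) = Add(Mul(G, Pow(h, 2)), 2) = Add(2, Mul(G, Pow(h, 2))))
Add(Pow(Add(Function('x')(6, 2), 18), Rational(1, 2)), Mul(-102, Add(Mul(3, -3), -3))) = Add(Pow(Add(Add(2, Mul(2, Pow(6, 2))), 18), Rational(1, 2)), Mul(-102, Add(Mul(3, -3), -3))) = Add(Pow(Add(Add(2, Mul(2, 36)), 18), Rational(1, 2)), Mul(-102, Add(-9, -3))) = Add(Pow(Add(Add(2, 72), 18), Rational(1, 2)), Mul(-102, -12)) = Add(Pow(Add(74, 18), Rational(1, 2)), 1224) = Add(Pow(92, Rational(1, 2)), 1224) = Add(Mul(2, Pow(23, Rational(1, 2))), 1224) = Add(1224, Mul(2, Pow(23, Rational(1, 2))))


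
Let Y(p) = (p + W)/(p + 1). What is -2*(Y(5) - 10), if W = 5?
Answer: 50/3 ≈ 16.667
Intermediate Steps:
Y(p) = (5 + p)/(1 + p) (Y(p) = (p + 5)/(p + 1) = (5 + p)/(1 + p))
-2*(Y(5) - 10) = -2*((5 + 5)/(1 + 5) - 10) = -2*(10/6 - 10) = -2*((1/6)*10 - 10) = -2*(5/3 - 10) = -2*(-25/3) = 50/3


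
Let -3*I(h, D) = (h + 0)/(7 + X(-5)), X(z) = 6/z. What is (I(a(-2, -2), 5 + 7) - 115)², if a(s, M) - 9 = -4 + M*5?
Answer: 99600400/7569 ≈ 13159.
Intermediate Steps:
a(s, M) = 5 + 5*M (a(s, M) = 9 + (-4 + M*5) = 9 + (-4 + 5*M) = 5 + 5*M)
I(h, D) = -5*h/87 (I(h, D) = -(h + 0)/(3*(7 + 6/(-5))) = -h/(3*(7 + 6*(-⅕))) = -h/(3*(7 - 6/5)) = -h/(3*29/5) = -h*5/(3*29) = -5*h/87)
(I(a(-2, -2), 5 + 7) - 115)² = (-5*(5 + 5*(-2))/87 - 115)² = (-5*(5 - 10)/87 - 115)² = (-5/87*(-5) - 115)² = (25/87 - 115)² = (-9980/87)² = 99600400/7569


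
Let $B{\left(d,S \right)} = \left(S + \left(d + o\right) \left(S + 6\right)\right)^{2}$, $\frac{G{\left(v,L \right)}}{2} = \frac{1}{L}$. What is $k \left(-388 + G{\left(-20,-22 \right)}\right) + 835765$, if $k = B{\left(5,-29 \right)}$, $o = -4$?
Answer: $- \frac{2349961}{11} \approx -2.1363 \cdot 10^{5}$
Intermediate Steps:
$G{\left(v,L \right)} = \frac{2}{L}$
$B{\left(d,S \right)} = \left(S + \left(-4 + d\right) \left(6 + S\right)\right)^{2}$ ($B{\left(d,S \right)} = \left(S + \left(d - 4\right) \left(S + 6\right)\right)^{2} = \left(S + \left(-4 + d\right) \left(6 + S\right)\right)^{2}$)
$k = 2704$ ($k = \left(-24 - -87 + 6 \cdot 5 - 145\right)^{2} = \left(-24 + 87 + 30 - 145\right)^{2} = \left(-52\right)^{2} = 2704$)
$k \left(-388 + G{\left(-20,-22 \right)}\right) + 835765 = 2704 \left(-388 + \frac{2}{-22}\right) + 835765 = 2704 \left(-388 + 2 \left(- \frac{1}{22}\right)\right) + 835765 = 2704 \left(-388 - \frac{1}{11}\right) + 835765 = 2704 \left(- \frac{4269}{11}\right) + 835765 = - \frac{11543376}{11} + 835765 = - \frac{2349961}{11}$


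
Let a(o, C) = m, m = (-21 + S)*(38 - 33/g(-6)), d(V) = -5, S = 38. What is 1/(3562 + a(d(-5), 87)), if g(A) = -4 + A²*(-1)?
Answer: 40/168881 ≈ 0.00023685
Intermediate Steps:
g(A) = -4 - A²
m = 26401/40 (m = (-21 + 38)*(38 - 33/(-4 - 1*(-6)²)) = 17*(38 - 33/(-4 - 1*36)) = 17*(38 - 33/(-4 - 36)) = 17*(38 - 33/(-40)) = 17*(38 - 33*(-1/40)) = 17*(38 + 33/40) = 17*(1553/40) = 26401/40 ≈ 660.03)
a(o, C) = 26401/40
1/(3562 + a(d(-5), 87)) = 1/(3562 + 26401/40) = 1/(168881/40) = 40/168881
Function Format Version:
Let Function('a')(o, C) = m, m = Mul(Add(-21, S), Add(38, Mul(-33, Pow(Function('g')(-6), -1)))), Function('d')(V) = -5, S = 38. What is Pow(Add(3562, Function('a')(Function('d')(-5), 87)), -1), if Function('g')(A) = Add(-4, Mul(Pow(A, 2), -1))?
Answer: Rational(40, 168881) ≈ 0.00023685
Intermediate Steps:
Function('g')(A) = Add(-4, Mul(-1, Pow(A, 2)))
m = Rational(26401, 40) (m = Mul(Add(-21, 38), Add(38, Mul(-33, Pow(Add(-4, Mul(-1, Pow(-6, 2))), -1)))) = Mul(17, Add(38, Mul(-33, Pow(Add(-4, Mul(-1, 36)), -1)))) = Mul(17, Add(38, Mul(-33, Pow(Add(-4, -36), -1)))) = Mul(17, Add(38, Mul(-33, Pow(-40, -1)))) = Mul(17, Add(38, Mul(-33, Rational(-1, 40)))) = Mul(17, Add(38, Rational(33, 40))) = Mul(17, Rational(1553, 40)) = Rational(26401, 40) ≈ 660.03)
Function('a')(o, C) = Rational(26401, 40)
Pow(Add(3562, Function('a')(Function('d')(-5), 87)), -1) = Pow(Add(3562, Rational(26401, 40)), -1) = Pow(Rational(168881, 40), -1) = Rational(40, 168881)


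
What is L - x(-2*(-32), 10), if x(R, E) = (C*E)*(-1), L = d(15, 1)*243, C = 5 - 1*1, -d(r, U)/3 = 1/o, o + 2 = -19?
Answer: 523/7 ≈ 74.714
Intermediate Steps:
o = -21 (o = -2 - 19 = -21)
d(r, U) = 1/7 (d(r, U) = -3/(-21) = -3*(-1/21) = 1/7)
C = 4 (C = 5 - 1 = 4)
L = 243/7 (L = (1/7)*243 = 243/7 ≈ 34.714)
x(R, E) = -4*E (x(R, E) = (4*E)*(-1) = -4*E)
L - x(-2*(-32), 10) = 243/7 - (-4)*10 = 243/7 - 1*(-40) = 243/7 + 40 = 523/7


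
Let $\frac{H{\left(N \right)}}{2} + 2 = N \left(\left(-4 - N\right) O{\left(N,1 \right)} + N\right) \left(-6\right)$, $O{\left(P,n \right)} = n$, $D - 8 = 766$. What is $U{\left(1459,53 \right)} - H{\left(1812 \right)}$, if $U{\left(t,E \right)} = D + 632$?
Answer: $-85566$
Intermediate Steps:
$D = 774$ ($D = 8 + 766 = 774$)
$U{\left(t,E \right)} = 1406$ ($U{\left(t,E \right)} = 774 + 632 = 1406$)
$H{\left(N \right)} = -4 + 48 N$ ($H{\left(N \right)} = -4 + 2 N \left(\left(-4 - N\right) 1 + N\right) \left(-6\right) = -4 + 2 N \left(\left(-4 - N\right) + N\right) \left(-6\right) = -4 + 2 N \left(-4\right) \left(-6\right) = -4 + 2 - 4 N \left(-6\right) = -4 + 2 \cdot 24 N = -4 + 48 N$)
$U{\left(1459,53 \right)} - H{\left(1812 \right)} = 1406 - \left(-4 + 48 \cdot 1812\right) = 1406 - \left(-4 + 86976\right) = 1406 - 86972 = -85566$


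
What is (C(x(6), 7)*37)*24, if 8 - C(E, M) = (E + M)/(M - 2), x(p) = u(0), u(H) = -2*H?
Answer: 29304/5 ≈ 5860.8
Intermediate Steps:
x(p) = 0 (x(p) = -2*0 = 0)
C(E, M) = 8 - (E + M)/(-2 + M) (C(E, M) = 8 - (E + M)/(M - 2) = 8 - (E + M)/(-2 + M))
(C(x(6), 7)*37)*24 = (((-16 - 1*0 + 7*7)/(-2 + 7))*37)*24 = (((-16 + 0 + 49)/5)*37)*24 = (((⅕)*33)*37)*24 = ((33/5)*37)*24 = (1221/5)*24 = 29304/5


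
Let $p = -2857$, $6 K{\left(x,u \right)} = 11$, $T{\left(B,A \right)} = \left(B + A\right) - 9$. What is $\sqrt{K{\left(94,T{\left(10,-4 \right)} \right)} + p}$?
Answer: $\frac{i \sqrt{102786}}{6} \approx 53.434 i$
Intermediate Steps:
$T{\left(B,A \right)} = -9 + A + B$ ($T{\left(B,A \right)} = \left(A + B\right) - 9 = -9 + A + B$)
$K{\left(x,u \right)} = \frac{11}{6}$ ($K{\left(x,u \right)} = \frac{1}{6} \cdot 11 = \frac{11}{6}$)
$\sqrt{K{\left(94,T{\left(10,-4 \right)} \right)} + p} = \sqrt{\frac{11}{6} - 2857} = \sqrt{- \frac{17131}{6}} = \frac{i \sqrt{102786}}{6}$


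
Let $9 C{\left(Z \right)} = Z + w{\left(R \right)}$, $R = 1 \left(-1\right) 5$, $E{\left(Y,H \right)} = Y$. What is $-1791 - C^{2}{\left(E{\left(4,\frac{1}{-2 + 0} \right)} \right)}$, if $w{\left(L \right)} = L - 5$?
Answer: $- \frac{16123}{9} \approx -1791.4$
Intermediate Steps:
$R = -5$ ($R = \left(-1\right) 5 = -5$)
$w{\left(L \right)} = -5 + L$
$C{\left(Z \right)} = - \frac{10}{9} + \frac{Z}{9}$ ($C{\left(Z \right)} = \frac{Z - 10}{9} = \frac{-10 + Z}{9} = - \frac{10}{9} + \frac{Z}{9}$)
$-1791 - C^{2}{\left(E{\left(4,\frac{1}{-2 + 0} \right)} \right)} = -1791 - \left(- \frac{10}{9} + \frac{1}{9} \cdot 4\right)^{2} = -1791 - \left(- \frac{10}{9} + \frac{4}{9}\right)^{2} = -1791 - \left(- \frac{2}{3}\right)^{2} = -1791 - \frac{4}{9} = - \frac{16123}{9}$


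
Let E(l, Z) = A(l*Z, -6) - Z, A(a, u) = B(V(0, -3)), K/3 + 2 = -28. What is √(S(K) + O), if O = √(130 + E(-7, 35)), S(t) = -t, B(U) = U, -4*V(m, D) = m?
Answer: √(90 + √95) ≈ 9.9873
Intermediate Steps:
V(m, D) = -m/4
K = -90 (K = -6 + 3*(-28) = -6 - 84 = -90)
A(a, u) = 0 (A(a, u) = -¼*0 = 0)
E(l, Z) = -Z (E(l, Z) = 0 - Z = -Z)
O = √95 (O = √(130 - 1*35) = √(130 - 35) = √95 ≈ 9.7468)
√(S(K) + O) = √(-1*(-90) + √95) = √(90 + √95)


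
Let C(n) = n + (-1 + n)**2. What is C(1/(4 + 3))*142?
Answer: 6106/49 ≈ 124.61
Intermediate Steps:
C(1/(4 + 3))*142 = (1/(4 + 3) + (-1 + 1/(4 + 3))**2)*142 = (1/7 + (-1 + 1/7)**2)*142 = (1/7 + (-6/7)**2)*142 = (1/7 + 36/49)*142 = (43/49)*142 = 6106/49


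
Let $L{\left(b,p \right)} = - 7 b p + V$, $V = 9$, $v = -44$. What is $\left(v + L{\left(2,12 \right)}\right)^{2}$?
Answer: $41209$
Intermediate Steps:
$L{\left(b,p \right)} = 9 - 7 b p$ ($L{\left(b,p \right)} = - 7 b p + 9 = 9 - 7 b p$)
$\left(v + L{\left(2,12 \right)}\right)^{2} = \left(-44 + \left(9 - 14 \cdot 12\right)\right)^{2} = \left(-44 + \left(9 - 168\right)\right)^{2} = \left(-44 - 159\right)^{2} = \left(-203\right)^{2} = 41209$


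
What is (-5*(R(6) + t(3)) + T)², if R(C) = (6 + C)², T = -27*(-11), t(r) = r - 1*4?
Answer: 174724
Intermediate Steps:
t(r) = -4 + r (t(r) = r - 4 = -4 + r)
T = 297
(-5*(R(6) + t(3)) + T)² = (-5*((6 + 6)² + (-4 + 3)) + 297)² = (-5*(12² - 1) + 297)² = (-5*(144 - 1) + 297)² = (-5*143 + 297)² = (-715 + 297)² = (-418)² = 174724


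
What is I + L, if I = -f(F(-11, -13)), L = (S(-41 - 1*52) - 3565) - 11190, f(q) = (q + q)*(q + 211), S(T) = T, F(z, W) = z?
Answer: -10448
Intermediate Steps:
f(q) = 2*q*(211 + q) (f(q) = (2*q)*(211 + q) = 2*q*(211 + q))
L = -14848 (L = ((-41 - 1*52) - 3565) - 11190 = ((-41 - 52) - 3565) - 11190 = (-93 - 3565) - 11190 = -3658 - 11190 = -14848)
I = 4400 (I = -2*(-11)*(211 - 11) = -2*(-11)*200 = -1*(-4400) = 4400)
I + L = 4400 - 14848 = -10448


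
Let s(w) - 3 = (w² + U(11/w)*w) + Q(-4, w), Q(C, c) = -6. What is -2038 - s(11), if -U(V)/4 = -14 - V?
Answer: -2816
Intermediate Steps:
U(V) = 56 + 4*V (U(V) = -4*(-14 - V) = 56 + 4*V)
s(w) = -3 + w² + w*(56 + 44/w) (s(w) = 3 + ((w² + (56 + 4*(11/w))*w) - 6) = 3 + ((w² + (56 + 44/w)*w) - 6) = 3 + ((w² + w*(56 + 44/w)) - 6) = 3 + (-6 + w² + w*(56 + 44/w)) = -3 + w² + w*(56 + 44/w))
-2038 - s(11) = -2038 - (41 + 11² + 56*11) = -2038 - (41 + 121 + 616) = -2038 - 1*778 = -2038 - 778 = -2816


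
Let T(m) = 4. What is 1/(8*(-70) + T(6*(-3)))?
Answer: -1/556 ≈ -0.0017986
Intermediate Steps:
1/(8*(-70) + T(6*(-3))) = 1/(8*(-70) + 4) = 1/(-560 + 4) = 1/(-556) = -1/556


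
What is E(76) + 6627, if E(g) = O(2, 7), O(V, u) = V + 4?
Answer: 6633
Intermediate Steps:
O(V, u) = 4 + V
E(g) = 6 (E(g) = 4 + 2 = 6)
E(76) + 6627 = 6 + 6627 = 6633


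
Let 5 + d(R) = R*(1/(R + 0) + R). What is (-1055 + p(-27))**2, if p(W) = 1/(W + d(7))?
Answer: 360582121/324 ≈ 1.1129e+6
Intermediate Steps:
d(R) = -5 + R*(R + 1/R) (d(R) = -5 + R*(1/(R + 0) + R) = -5 + R*(1/R + R) = -5 + R*(R + 1/R))
p(W) = 1/(45 + W) (p(W) = 1/(W + (-4 + 7**2)) = 1/(W + (-4 + 49)) = 1/(W + 45) = 1/(45 + W))
(-1055 + p(-27))**2 = (-1055 + 1/(45 - 27))**2 = (-1055 + 1/18)**2 = (-18989/18)**2 = 360582121/324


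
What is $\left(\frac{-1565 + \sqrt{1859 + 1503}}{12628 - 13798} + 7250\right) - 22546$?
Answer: $- \frac{3578951}{234} - \frac{41 \sqrt{2}}{1170} \approx -15295.0$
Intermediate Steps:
$\left(\frac{-1565 + \sqrt{1859 + 1503}}{12628 - 13798} + 7250\right) - 22546 = \left(\frac{-1565 + \sqrt{3362}}{-1170} + 7250\right) - 22546 = \left(\left(-1565 + 41 \sqrt{2}\right) \left(- \frac{1}{1170}\right) + 7250\right) - 22546 = \left(\left(\frac{313}{234} - \frac{41 \sqrt{2}}{1170}\right) + 7250\right) - 22546 = \left(\frac{1696813}{234} - \frac{41 \sqrt{2}}{1170}\right) - 22546 = - \frac{3578951}{234} - \frac{41 \sqrt{2}}{1170}$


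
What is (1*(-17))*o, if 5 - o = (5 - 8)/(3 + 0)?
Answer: -102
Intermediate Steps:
o = 6 (o = 5 - (5 - 8)/(3 + 0) = 5 - (-3)/3 = 5 - 1*(-1) = 5 + 1 = 6)
(1*(-17))*o = (1*(-17))*6 = -17*6 = -102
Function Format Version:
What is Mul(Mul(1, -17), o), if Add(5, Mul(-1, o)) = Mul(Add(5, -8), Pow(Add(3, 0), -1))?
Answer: -102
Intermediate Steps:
o = 6 (o = Add(5, Mul(-1, Mul(Add(5, -8), Pow(Add(3, 0), -1)))) = Add(5, Mul(-1, Mul(-3, Pow(3, -1)))) = Add(5, Mul(-1, Mul(-3, Rational(1, 3)))) = Add(5, Mul(-1, -1)) = Add(5, 1) = 6)
Mul(Mul(1, -17), o) = Mul(Mul(1, -17), 6) = Mul(-17, 6) = -102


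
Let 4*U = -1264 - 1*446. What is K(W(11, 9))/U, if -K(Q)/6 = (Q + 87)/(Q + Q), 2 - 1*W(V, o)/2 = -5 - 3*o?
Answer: 31/1938 ≈ 0.015996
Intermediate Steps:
W(V, o) = 14 + 6*o (W(V, o) = 4 - 2*(-5 - 3*o) = 4 + (10 + 6*o) = 14 + 6*o)
K(Q) = -3*(87 + Q)/Q (K(Q) = -6*(Q + 87)/(Q + Q) = -6*(87 + Q)/(2*Q) = -6*(87 + Q)*1/(2*Q) = -3*(87 + Q)/Q)
U = -855/2 (U = (-1264 - 1*446)/4 = (-1264 - 446)/4 = (1/4)*(-1710) = -855/2 ≈ -427.50)
K(W(11, 9))/U = (-3 - 261/(14 + 6*9))/(-855/2) = (-3 - 261/(14 + 54))*(-2/855) = (-3 - 261/68)*(-2/855) = -465/68*(-2/855) = 31/1938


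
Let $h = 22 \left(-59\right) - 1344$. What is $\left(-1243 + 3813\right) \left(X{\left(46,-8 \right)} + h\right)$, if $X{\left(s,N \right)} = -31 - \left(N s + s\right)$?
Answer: $-6042070$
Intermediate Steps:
$X{\left(s,N \right)} = -31 - s - N s$ ($X{\left(s,N \right)} = -31 - \left(s + N s\right) = -31 - s - N s$)
$h = -2642$ ($h = -1298 - 1344 = -2642$)
$\left(-1243 + 3813\right) \left(X{\left(46,-8 \right)} + h\right) = \left(-1243 + 3813\right) \left(\left(-31 - 46 - \left(-8\right) 46\right) - 2642\right) = 2570 \left(\left(-31 - 46 + 368\right) - 2642\right) = 2570 \left(291 - 2642\right) = 2570 \left(-2351\right) = -6042070$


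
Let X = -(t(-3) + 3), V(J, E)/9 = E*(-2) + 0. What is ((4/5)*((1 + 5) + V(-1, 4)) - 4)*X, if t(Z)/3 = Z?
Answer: -1704/5 ≈ -340.80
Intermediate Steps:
V(J, E) = -18*E (V(J, E) = 9*(E*(-2) + 0) = 9*(-2*E + 0) = 9*(-2*E) = -18*E)
t(Z) = 3*Z
X = 6 (X = -(3*(-3) + 3) = -(-9 + 3) = -1*(-6) = 6)
((4/5)*((1 + 5) + V(-1, 4)) - 4)*X = ((4/5)*((1 + 5) - 18*4) - 4)*6 = ((4*(⅕))*(6 - 72) - 4)*6 = ((⅘)*(-66) - 4)*6 = (-264/5 - 4)*6 = -284/5*6 = -1704/5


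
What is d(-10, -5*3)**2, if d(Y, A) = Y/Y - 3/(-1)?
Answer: 16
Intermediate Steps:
d(Y, A) = 4 (d(Y, A) = 1 - 3*(-1) = 1 + 3 = 4)
d(-10, -5*3)**2 = 4**2 = 16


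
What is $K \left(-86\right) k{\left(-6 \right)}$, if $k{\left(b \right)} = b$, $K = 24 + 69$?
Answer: $47988$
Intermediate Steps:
$K = 93$
$K \left(-86\right) k{\left(-6 \right)} = 93 \left(-86\right) \left(-6\right) = \left(-7998\right) \left(-6\right) = 47988$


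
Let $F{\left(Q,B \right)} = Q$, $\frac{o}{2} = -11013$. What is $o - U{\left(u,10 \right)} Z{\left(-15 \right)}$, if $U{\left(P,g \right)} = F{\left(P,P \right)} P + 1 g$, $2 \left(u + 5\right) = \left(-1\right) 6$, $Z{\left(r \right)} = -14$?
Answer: $-20990$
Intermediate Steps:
$o = -22026$ ($o = 2 \left(-11013\right) = -22026$)
$u = -8$ ($u = -5 + \frac{\left(-1\right) 6}{2} = -5 + \frac{1}{2} \left(-6\right) = -5 - 3 = -8$)
$U{\left(P,g \right)} = g + P^{2}$ ($U{\left(P,g \right)} = P P + 1 g = P^{2} + g = g + P^{2}$)
$o - U{\left(u,10 \right)} Z{\left(-15 \right)} = -22026 - \left(10 + \left(-8\right)^{2}\right) \left(-14\right) = -22026 - \left(10 + 64\right) \left(-14\right) = -22026 - 74 \left(-14\right) = -22026 - -1036 = -22026 + 1036 = -20990$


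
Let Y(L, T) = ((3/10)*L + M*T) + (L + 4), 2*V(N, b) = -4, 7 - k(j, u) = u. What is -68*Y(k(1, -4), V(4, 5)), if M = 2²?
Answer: -3502/5 ≈ -700.40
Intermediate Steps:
M = 4
k(j, u) = 7 - u
V(N, b) = -2 (V(N, b) = (½)*(-4) = -2)
Y(L, T) = 4 + 4*T + 13*L/10 (Y(L, T) = ((3/10)*L + 4*T) + (L + 4) = ((3*(⅒))*L + 4*T) + (4 + L) = (3*L/10 + 4*T) + (4 + L) = (4*T + 3*L/10) + (4 + L) = 4 + 4*T + 13*L/10)
-68*Y(k(1, -4), V(4, 5)) = -68*(4 + 4*(-2) + 13*(7 - 1*(-4))/10) = -68*(4 - 8 + 13*(7 + 4)/10) = -68*(4 - 8 + (13/10)*11) = -68*(4 - 8 + 143/10) = -68*103/10 = -3502/5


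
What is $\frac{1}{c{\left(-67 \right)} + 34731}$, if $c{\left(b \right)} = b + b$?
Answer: $\frac{1}{34597} \approx 2.8904 \cdot 10^{-5}$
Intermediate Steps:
$c{\left(b \right)} = 2 b$
$\frac{1}{c{\left(-67 \right)} + 34731} = \frac{1}{2 \left(-67\right) + 34731} = \frac{1}{-134 + 34731} = \frac{1}{34597}$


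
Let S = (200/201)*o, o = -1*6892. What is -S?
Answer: 1378400/201 ≈ 6857.7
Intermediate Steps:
o = -6892
S = -1378400/201 (S = (200/201)*(-6892) = -1378400/201 ≈ -6857.7)
-S = -1*(-1378400/201) = 1378400/201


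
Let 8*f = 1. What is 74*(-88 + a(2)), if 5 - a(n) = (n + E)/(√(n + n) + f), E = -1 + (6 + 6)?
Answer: -112110/17 ≈ -6594.7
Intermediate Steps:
f = ⅛ (f = (⅛)*1 = ⅛ ≈ 0.12500)
E = 11 (E = -1 + 12 = 11)
a(n) = 5 - (11 + n)/(⅛ + √2*√n) (a(n) = 5 - (n + 11)/(√(n + n) + ⅛) = 5 - (11 + n)/(√(2*n) + ⅛) = 5 - (11 + n)/(√2*√n + ⅛) = 5 - (11 + n)/(⅛ + √2*√n))
74*(-88 + a(2)) = 74*(-88 + (-83 - 8*2 + 40*√2*√2)/(1 + 8*√2*√2)) = 74*(-88 + (-83 - 16 + 80)/(1 + 16)) = 74*(-88 - 19/17) = 74*(-1515/17) = -112110/17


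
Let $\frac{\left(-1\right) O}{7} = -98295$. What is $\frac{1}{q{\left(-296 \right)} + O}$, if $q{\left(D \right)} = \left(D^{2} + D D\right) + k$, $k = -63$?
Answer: $\frac{1}{863234} \approx 1.1584 \cdot 10^{-6}$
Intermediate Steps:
$O = 688065$ ($O = \left(-7\right) \left(-98295\right) = 688065$)
$q{\left(D \right)} = -63 + 2 D^{2}$ ($q{\left(D \right)} = \left(D^{2} + D D\right) - 63 = \left(D^{2} + D^{2}\right) - 63 = 2 D^{2} - 63 = -63 + 2 D^{2}$)
$\frac{1}{q{\left(-296 \right)} + O} = \frac{1}{\left(-63 + 2 \left(-296\right)^{2}\right) + 688065} = \frac{1}{\left(-63 + 2 \cdot 87616\right) + 688065} = \frac{1}{\left(-63 + 175232\right) + 688065} = \frac{1}{175169 + 688065} = \frac{1}{863234}$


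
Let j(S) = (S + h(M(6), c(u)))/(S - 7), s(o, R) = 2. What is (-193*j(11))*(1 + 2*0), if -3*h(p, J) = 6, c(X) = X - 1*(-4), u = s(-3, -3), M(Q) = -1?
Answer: -1737/4 ≈ -434.25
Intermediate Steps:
u = 2
c(X) = 4 + X (c(X) = X + 4 = 4 + X)
h(p, J) = -2 (h(p, J) = -⅓*6 = -2)
j(S) = (-2 + S)/(-7 + S) (j(S) = (S - 2)/(S - 7) = (-2 + S)/(-7 + S))
(-193*j(11))*(1 + 2*0) = (-193*(-2 + 11)/(-7 + 11))*(1 + 2*0) = (-193*9/4)*(1 + 0) = -193*9/4*1 = -1737/4*1 = -1737/4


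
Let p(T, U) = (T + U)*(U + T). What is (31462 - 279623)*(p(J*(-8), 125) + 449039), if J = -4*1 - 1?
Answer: -118190150504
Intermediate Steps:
J = -5 (J = -4 - 1 = -5)
p(T, U) = (T + U)² (p(T, U) = (T + U)*(T + U) = (T + U)²)
(31462 - 279623)*(p(J*(-8), 125) + 449039) = (31462 - 279623)*((-5*(-8) + 125)² + 449039) = -248161*((40 + 125)² + 449039) = -248161*(165² + 449039) = -248161*(27225 + 449039) = -248161*476264 = -118190150504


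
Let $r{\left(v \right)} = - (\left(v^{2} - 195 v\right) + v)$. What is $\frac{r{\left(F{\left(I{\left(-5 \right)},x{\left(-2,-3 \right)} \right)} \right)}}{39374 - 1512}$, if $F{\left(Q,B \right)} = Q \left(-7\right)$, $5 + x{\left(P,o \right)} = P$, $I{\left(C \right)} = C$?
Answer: $\frac{5565}{37862} \approx 0.14698$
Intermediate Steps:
$x{\left(P,o \right)} = -5 + P$
$F{\left(Q,B \right)} = - 7 Q$
$r{\left(v \right)} = - v^{2} + 194 v$ ($r{\left(v \right)} = - (v^{2} - 194 v) = - v^{2} + 194 v$)
$\frac{r{\left(F{\left(I{\left(-5 \right)},x{\left(-2,-3 \right)} \right)} \right)}}{39374 - 1512} = \frac{\left(-7\right) \left(-5\right) \left(194 - \left(-7\right) \left(-5\right)\right)}{39374 - 1512} = \frac{35 \left(194 - 35\right)}{39374 - 1512} = \frac{35 \left(194 - 35\right)}{37862} = 35 \cdot 159 \cdot \frac{1}{37862} = 5565 \cdot \frac{1}{37862} = \frac{5565}{37862}$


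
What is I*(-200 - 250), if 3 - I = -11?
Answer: -6300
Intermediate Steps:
I = 14 (I = 3 - 1*(-11) = 3 + 11 = 14)
I*(-200 - 250) = 14*(-200 - 250) = 14*(-450) = -6300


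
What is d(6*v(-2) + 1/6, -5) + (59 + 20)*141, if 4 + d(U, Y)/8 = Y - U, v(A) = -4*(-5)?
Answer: 30317/3 ≈ 10106.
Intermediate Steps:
v(A) = 20
d(U, Y) = -32 - 8*U + 8*Y (d(U, Y) = -32 + 8*(Y - U) = -32 + (-8*U + 8*Y) = -32 - 8*U + 8*Y)
d(6*v(-2) + 1/6, -5) + (59 + 20)*141 = (-32 - 8*(6*20 + 1/6) + 8*(-5)) + (59 + 20)*141 = (-32 - 8*(120 + ⅙) - 40) + 79*141 = (-32 - 8*721/6 - 40) + 11139 = (-32 - 2884/3 - 40) + 11139 = -3100/3 + 11139 = 30317/3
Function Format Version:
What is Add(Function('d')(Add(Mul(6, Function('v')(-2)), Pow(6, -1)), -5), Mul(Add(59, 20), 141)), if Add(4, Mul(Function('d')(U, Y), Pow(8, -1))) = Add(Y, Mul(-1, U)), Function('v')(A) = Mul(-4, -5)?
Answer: Rational(30317, 3) ≈ 10106.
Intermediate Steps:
Function('v')(A) = 20
Function('d')(U, Y) = Add(-32, Mul(-8, U), Mul(8, Y)) (Function('d')(U, Y) = Add(-32, Mul(8, Add(Y, Mul(-1, U)))) = Add(-32, Add(Mul(-8, U), Mul(8, Y))) = Add(-32, Mul(-8, U), Mul(8, Y)))
Add(Function('d')(Add(Mul(6, Function('v')(-2)), Pow(6, -1)), -5), Mul(Add(59, 20), 141)) = Add(Add(-32, Mul(-8, Add(Mul(6, 20), Pow(6, -1))), Mul(8, -5)), Mul(Add(59, 20), 141)) = Add(Add(-32, Mul(-8, Add(120, Rational(1, 6))), -40), Mul(79, 141)) = Add(Add(-32, Mul(-8, Rational(721, 6)), -40), 11139) = Add(Add(-32, Rational(-2884, 3), -40), 11139) = Add(Rational(-3100, 3), 11139) = Rational(30317, 3)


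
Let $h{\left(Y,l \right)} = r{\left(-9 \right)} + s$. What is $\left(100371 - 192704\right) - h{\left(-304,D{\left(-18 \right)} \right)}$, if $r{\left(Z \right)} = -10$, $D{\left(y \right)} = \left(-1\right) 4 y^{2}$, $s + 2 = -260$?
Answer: $-92061$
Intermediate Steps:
$s = -262$ ($s = -2 - 260 = -262$)
$D{\left(y \right)} = - 4 y^{2}$
$h{\left(Y,l \right)} = -272$ ($h{\left(Y,l \right)} = -10 - 262 = -272$)
$\left(100371 - 192704\right) - h{\left(-304,D{\left(-18 \right)} \right)} = \left(100371 - 192704\right) - -272 = -92333 + 272 = -92061$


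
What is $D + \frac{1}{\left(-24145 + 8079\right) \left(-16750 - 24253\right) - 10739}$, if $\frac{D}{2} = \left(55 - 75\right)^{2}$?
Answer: $\frac{526994767201}{658743459} \approx 800.0$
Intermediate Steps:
$D = 800$ ($D = 2 \left(55 - 75\right)^{2} = 2 \left(-20\right)^{2} = 2 \cdot 400 = 800$)
$D + \frac{1}{\left(-24145 + 8079\right) \left(-16750 - 24253\right) - 10739} = 800 + \frac{1}{\left(-24145 + 8079\right) \left(-16750 - 24253\right) - 10739} = 800 + \frac{1}{\left(-16066\right) \left(-41003\right) - 10739} = 800 + \frac{1}{658754198 - 10739} = 800 + \frac{1}{658743459} = \frac{526994767201}{658743459}$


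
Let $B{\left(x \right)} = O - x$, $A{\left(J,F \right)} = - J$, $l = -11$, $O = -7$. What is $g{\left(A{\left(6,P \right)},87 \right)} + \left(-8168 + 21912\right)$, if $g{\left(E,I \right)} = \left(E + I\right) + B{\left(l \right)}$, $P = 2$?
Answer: $13829$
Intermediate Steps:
$B{\left(x \right)} = -7 - x$
$g{\left(E,I \right)} = 4 + E + I$ ($g{\left(E,I \right)} = \left(E + I\right) - -4 = \left(E + I\right) + \left(-7 + 11\right) = \left(E + I\right) + 4 = 4 + E + I$)
$g{\left(A{\left(6,P \right)},87 \right)} + \left(-8168 + 21912\right) = \left(4 - 6 + 87\right) + \left(-8168 + 21912\right) = \left(4 - 6 + 87\right) + 13744 = 85 + 13744 = 13829$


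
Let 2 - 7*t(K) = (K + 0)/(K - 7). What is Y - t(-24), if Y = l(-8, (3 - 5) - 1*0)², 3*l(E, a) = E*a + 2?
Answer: 7774/217 ≈ 35.825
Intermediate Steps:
l(E, a) = ⅔ + E*a/3 (l(E, a) = (E*a + 2)/3 = (2 + E*a)/3 = ⅔ + E*a/3)
t(K) = 2/7 - K/(7*(-7 + K)) (t(K) = 2/7 - (K + 0)/(7*(K - 7)) = 2/7 - K/(7*(-7 + K)))
Y = 36 (Y = (⅔ + (⅓)*(-8)*((3 - 5) - 1*0))² = (⅔ + (⅓)*(-8)*(-2 + 0))² = (⅔ + (⅓)*(-8)*(-2))² = (⅔ + 16/3)² = 6² = 36)
Y - t(-24) = 36 - (-14 - 24)/(7*(-7 - 24)) = 36 - (-38)/(7*(-31)) = 36 - (-1)*(-38)/(7*31) = 36 - 1*38/217 = 36 - 38/217 = 7774/217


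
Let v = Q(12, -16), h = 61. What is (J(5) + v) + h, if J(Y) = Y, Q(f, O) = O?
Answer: 50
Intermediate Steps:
v = -16
(J(5) + v) + h = (5 - 16) + 61 = -11 + 61 = 50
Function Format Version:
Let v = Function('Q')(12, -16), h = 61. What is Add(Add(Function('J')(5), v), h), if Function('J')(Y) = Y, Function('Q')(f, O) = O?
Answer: 50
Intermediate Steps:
v = -16
Add(Add(Function('J')(5), v), h) = Add(Add(5, -16), 61) = Add(-11, 61) = 50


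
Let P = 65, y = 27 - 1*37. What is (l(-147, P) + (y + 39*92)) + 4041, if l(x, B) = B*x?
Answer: -1936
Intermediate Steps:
y = -10 (y = 27 - 37 = -10)
(l(-147, P) + (y + 39*92)) + 4041 = (65*(-147) + (-10 + 39*92)) + 4041 = (-9555 + (-10 + 3588)) + 4041 = (-9555 + 3578) + 4041 = -5977 + 4041 = -1936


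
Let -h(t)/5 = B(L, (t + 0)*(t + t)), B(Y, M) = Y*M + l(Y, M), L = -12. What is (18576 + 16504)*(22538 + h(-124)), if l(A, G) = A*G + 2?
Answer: 130243901440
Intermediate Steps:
l(A, G) = 2 + A*G
B(Y, M) = 2 + 2*M*Y (B(Y, M) = Y*M + (2 + Y*M) = M*Y + (2 + M*Y) = 2 + 2*M*Y)
h(t) = -10 + 240*t² (h(t) = -5*(2 + 2*((t + 0)*(t + t))*(-12)) = -5*(2 + 2*(t*(2*t))*(-12)) = -5*(2 + 2*(2*t²)*(-12)) = -5*(2 - 48*t²) = -10 + 240*t²)
(18576 + 16504)*(22538 + h(-124)) = (18576 + 16504)*(22538 + (-10 + 240*(-124)²)) = 35080*(22538 + (-10 + 240*15376)) = 35080*(22538 + (-10 + 3690240)) = 35080*(22538 + 3690230) = 35080*3712768 = 130243901440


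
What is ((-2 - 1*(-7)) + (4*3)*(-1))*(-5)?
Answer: 35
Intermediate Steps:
((-2 - 1*(-7)) + (4*3)*(-1))*(-5) = ((-2 + 7) + 12*(-1))*(-5) = (5 - 12)*(-5) = -7*(-5) = 35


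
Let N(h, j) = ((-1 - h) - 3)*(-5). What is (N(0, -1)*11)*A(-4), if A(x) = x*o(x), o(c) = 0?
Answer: 0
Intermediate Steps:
N(h, j) = 20 + 5*h (N(h, j) = (-4 - h)*(-5) = 20 + 5*h)
A(x) = 0 (A(x) = x*0 = 0)
(N(0, -1)*11)*A(-4) = ((20 + 5*0)*11)*0 = ((20 + 0)*11)*0 = (20*11)*0 = 220*0 = 0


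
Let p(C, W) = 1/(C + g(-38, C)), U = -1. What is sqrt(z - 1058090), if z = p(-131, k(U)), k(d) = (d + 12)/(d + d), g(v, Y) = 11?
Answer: I*sqrt(3809124030)/60 ≈ 1028.6*I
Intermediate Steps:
k(d) = (12 + d)/(2*d) (k(d) = (12 + d)/((2*d)) = (12 + d)*(1/(2*d)) = (12 + d)/(2*d))
p(C, W) = 1/(11 + C) (p(C, W) = 1/(C + 11) = 1/(11 + C))
z = -1/120 (z = 1/(11 - 131) = 1/(-120) = -1/120 ≈ -0.0083333)
sqrt(z - 1058090) = sqrt(-1/120 - 1058090) = sqrt(-126970801/120) = I*sqrt(3809124030)/60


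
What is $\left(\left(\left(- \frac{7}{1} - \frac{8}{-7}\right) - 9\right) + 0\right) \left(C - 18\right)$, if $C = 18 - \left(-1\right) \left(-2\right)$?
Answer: $\frac{208}{7} \approx 29.714$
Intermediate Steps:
$C = 16$ ($C = 18 - 2 = 16$)
$\left(\left(\left(- \frac{7}{1} - \frac{8}{-7}\right) - 9\right) + 0\right) \left(C - 18\right) = \left(\left(\left(- \frac{7}{1} - \frac{8}{-7}\right) - 9\right) + 0\right) \left(16 - 18\right) = \left(\left(\left(\left(-7\right) 1 - - \frac{8}{7}\right) - 9\right) + 0\right) \left(-2\right) = \left(\left(\left(-7 + \frac{8}{7}\right) - 9\right) + 0\right) \left(-2\right) = \left(\left(- \frac{41}{7} - 9\right) + 0\right) \left(-2\right) = \left(- \frac{104}{7} + 0\right) \left(-2\right) = \left(- \frac{104}{7}\right) \left(-2\right) = \frac{208}{7}$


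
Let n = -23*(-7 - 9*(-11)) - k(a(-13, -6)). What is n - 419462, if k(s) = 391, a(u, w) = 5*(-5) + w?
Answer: -421969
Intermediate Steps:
a(u, w) = -25 + w
n = -2507 (n = -23*(-7 - 9*(-11)) - 1*391 = -23*(-7 + 99) - 391 = -23*92 - 391 = -2116 - 391 = -2507)
n - 419462 = -2507 - 419462 = -421969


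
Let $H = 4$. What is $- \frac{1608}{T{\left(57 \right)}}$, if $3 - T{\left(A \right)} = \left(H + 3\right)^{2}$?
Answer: $\frac{804}{23} \approx 34.957$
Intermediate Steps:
$T{\left(A \right)} = -46$ ($T{\left(A \right)} = 3 - \left(4 + 3\right)^{2} = 3 - 7^{2} = 3 - 49 = -46$)
$- \frac{1608}{T{\left(57 \right)}} = - \frac{1608}{-46} = \left(-1608\right) \left(- \frac{1}{46}\right) = \frac{804}{23}$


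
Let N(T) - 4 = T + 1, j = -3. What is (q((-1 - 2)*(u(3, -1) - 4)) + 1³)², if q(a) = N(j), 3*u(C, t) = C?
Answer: 9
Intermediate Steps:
u(C, t) = C/3
N(T) = 5 + T (N(T) = 4 + (T + 1) = 4 + (1 + T) = 5 + T)
q(a) = 2 (q(a) = 5 - 3 = 2)
(q((-1 - 2)*(u(3, -1) - 4)) + 1³)² = (2 + 1³)² = (2 + 1)² = 3² = 9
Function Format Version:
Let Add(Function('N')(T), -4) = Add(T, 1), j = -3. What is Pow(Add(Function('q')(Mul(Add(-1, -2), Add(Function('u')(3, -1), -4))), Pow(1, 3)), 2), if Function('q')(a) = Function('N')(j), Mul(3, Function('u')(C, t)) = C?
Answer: 9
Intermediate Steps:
Function('u')(C, t) = Mul(Rational(1, 3), C)
Function('N')(T) = Add(5, T) (Function('N')(T) = Add(4, Add(T, 1)) = Add(4, Add(1, T)) = Add(5, T))
Function('q')(a) = 2 (Function('q')(a) = Add(5, -3) = 2)
Pow(Add(Function('q')(Mul(Add(-1, -2), Add(Function('u')(3, -1), -4))), Pow(1, 3)), 2) = Pow(Add(2, Pow(1, 3)), 2) = Pow(Add(2, 1), 2) = Pow(3, 2) = 9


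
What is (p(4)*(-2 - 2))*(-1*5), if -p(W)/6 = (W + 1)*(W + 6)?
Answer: -6000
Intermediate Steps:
p(W) = -6*(1 + W)*(6 + W) (p(W) = -6*(W + 1)*(W + 6) = -6*(1 + W)*(6 + W))
(p(4)*(-2 - 2))*(-1*5) = ((-36 - 42*4 - 6*4²)*(-2 - 2))*(-1*5) = ((-36 - 168 - 6*16)*(-4))*(-5) = ((-36 - 168 - 96)*(-4))*(-5) = -300*(-4)*(-5) = 1200*(-5) = -6000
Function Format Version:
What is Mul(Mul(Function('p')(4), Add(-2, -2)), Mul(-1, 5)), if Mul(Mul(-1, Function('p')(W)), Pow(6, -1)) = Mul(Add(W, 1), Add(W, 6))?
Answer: -6000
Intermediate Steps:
Function('p')(W) = Mul(-6, Add(1, W), Add(6, W)) (Function('p')(W) = Mul(-6, Mul(Add(W, 1), Add(W, 6))) = Mul(-6, Mul(Add(1, W), Add(6, W))) = Mul(-6, Add(1, W), Add(6, W)))
Mul(Mul(Function('p')(4), Add(-2, -2)), Mul(-1, 5)) = Mul(Mul(Add(-36, Mul(-42, 4), Mul(-6, Pow(4, 2))), Add(-2, -2)), Mul(-1, 5)) = Mul(Mul(Add(-36, -168, Mul(-6, 16)), -4), -5) = Mul(Mul(Add(-36, -168, -96), -4), -5) = Mul(Mul(-300, -4), -5) = Mul(1200, -5) = -6000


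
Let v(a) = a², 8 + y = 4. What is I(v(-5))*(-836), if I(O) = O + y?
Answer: -17556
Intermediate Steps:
y = -4 (y = -8 + 4 = -4)
I(O) = -4 + O (I(O) = O - 4 = -4 + O)
I(v(-5))*(-836) = (-4 + (-5)²)*(-836) = (-4 + 25)*(-836) = 21*(-836) = -17556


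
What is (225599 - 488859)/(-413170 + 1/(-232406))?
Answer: 61183203560/96023187021 ≈ 0.63717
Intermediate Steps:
(225599 - 488859)/(-413170 + 1/(-232406)) = -263260/(-413170 - 1/232406) = -263260/(-96023187021/232406) = -263260*(-232406/96023187021) = 61183203560/96023187021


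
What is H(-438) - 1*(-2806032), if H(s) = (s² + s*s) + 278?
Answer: 3189998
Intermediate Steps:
H(s) = 278 + 2*s² (H(s) = (s² + s²) + 278 = 2*s² + 278 = 278 + 2*s²)
H(-438) - 1*(-2806032) = (278 + 2*(-438)²) - 1*(-2806032) = (278 + 2*191844) + 2806032 = (278 + 383688) + 2806032 = 383966 + 2806032 = 3189998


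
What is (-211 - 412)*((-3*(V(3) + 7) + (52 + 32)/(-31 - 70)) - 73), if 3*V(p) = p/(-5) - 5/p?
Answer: 87367028/1515 ≈ 57668.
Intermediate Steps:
V(p) = -5/(3*p) - p/15 (V(p) = (p/(-5) - 5/p)/3 = (p*(-⅕) - 5/p)/3 = (-p/5 - 5/p)/3 = (-5/p - p/5)/3 = -5/(3*p) - p/15)
(-211 - 412)*((-3*(V(3) + 7) + (52 + 32)/(-31 - 70)) - 73) = (-211 - 412)*((-3*((1/15)*(-25 - 1*3²)/3 + 7) + (52 + 32)/(-31 - 70)) - 73) = -623*((-3*((1/15)*(⅓)*(-25 - 1*9) + 7) + 84/(-101)) - 73) = -623*((-3*((1/15)*(⅓)*(-25 - 9) + 7) + 84*(-1/101)) - 73) = -623*((-3*((1/15)*(⅓)*(-34) + 7) - 84/101) - 73) = -623*((-3*(-34/45 + 7) - 84/101) - 73) = -623*((-3*281/45 - 84/101) - 73) = -623*((-281/15 - 84/101) - 73) = -623*(-29641/1515 - 73) = -623*(-140236/1515) = 87367028/1515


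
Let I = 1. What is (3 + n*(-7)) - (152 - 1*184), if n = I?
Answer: 28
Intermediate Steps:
n = 1
(3 + n*(-7)) - (152 - 1*184) = (3 + 1*(-7)) - (152 - 1*184) = (3 - 7) - (152 - 184) = -4 - 1*(-32) = -4 + 32 = 28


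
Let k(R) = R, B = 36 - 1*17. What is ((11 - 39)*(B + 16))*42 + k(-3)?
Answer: -41163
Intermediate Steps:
B = 19 (B = 36 - 17 = 19)
((11 - 39)*(B + 16))*42 + k(-3) = ((11 - 39)*(19 + 16))*42 - 3 = -28*35*42 - 3 = -980*42 - 3 = -41160 - 3 = -41163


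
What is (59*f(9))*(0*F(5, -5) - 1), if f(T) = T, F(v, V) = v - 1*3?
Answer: -531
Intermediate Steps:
F(v, V) = -3 + v (F(v, V) = v - 3 = -3 + v)
(59*f(9))*(0*F(5, -5) - 1) = (59*9)*(0*(-3 + 5) - 1) = 531*(0*2 - 1) = 531*(0 - 1) = 531*(-1) = -531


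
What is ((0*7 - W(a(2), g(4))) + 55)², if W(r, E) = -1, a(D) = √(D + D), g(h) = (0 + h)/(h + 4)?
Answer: 3136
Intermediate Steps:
g(h) = h/(4 + h)
a(D) = √2*√D (a(D) = √(2*D) = √2*√D)
((0*7 - W(a(2), g(4))) + 55)² = ((0*7 - 1*(-1)) + 55)² = ((0 + 1) + 55)² = (1 + 55)² = 56² = 3136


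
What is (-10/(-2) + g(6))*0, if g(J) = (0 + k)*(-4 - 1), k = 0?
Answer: 0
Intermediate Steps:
g(J) = 0 (g(J) = (0 + 0)*(-4 - 1) = 0*(-5) = 0)
(-10/(-2) + g(6))*0 = (-10/(-2) + 0)*0 = (-10*(-½) + 0)*0 = (5 + 0)*0 = 5*0 = 0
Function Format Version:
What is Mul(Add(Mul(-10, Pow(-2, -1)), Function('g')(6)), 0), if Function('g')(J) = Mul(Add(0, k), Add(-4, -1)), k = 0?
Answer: 0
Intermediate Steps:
Function('g')(J) = 0 (Function('g')(J) = Mul(Add(0, 0), Add(-4, -1)) = Mul(0, -5) = 0)
Mul(Add(Mul(-10, Pow(-2, -1)), Function('g')(6)), 0) = Mul(Add(Mul(-10, Pow(-2, -1)), 0), 0) = Mul(Add(Mul(-10, Rational(-1, 2)), 0), 0) = Mul(Add(5, 0), 0) = Mul(5, 0) = 0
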